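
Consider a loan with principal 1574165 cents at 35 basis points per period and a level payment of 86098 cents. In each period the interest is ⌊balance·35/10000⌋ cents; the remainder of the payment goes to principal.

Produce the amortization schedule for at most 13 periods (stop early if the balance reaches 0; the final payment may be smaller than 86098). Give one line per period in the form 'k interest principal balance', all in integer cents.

1 5509 80589 1493576
2 5227 80871 1412705
3 4944 81154 1331551
4 4660 81438 1250113
5 4375 81723 1168390
6 4089 82009 1086381
7 3802 82296 1004085
8 3514 82584 921501
9 3225 82873 838628
10 2935 83163 755465
11 2644 83454 672011
12 2352 83746 588265
13 2058 84040 504225

1. interest=⌊1574165·35/10000⌋=5509; principal=86098-5509=80589; balance=1574165-80589=1493576
2. interest=⌊1493576·35/10000⌋=5227; principal=86098-5227=80871; balance=1493576-80871=1412705
3. interest=⌊1412705·35/10000⌋=4944; principal=86098-4944=81154; balance=1412705-81154=1331551
4. interest=⌊1331551·35/10000⌋=4660; principal=86098-4660=81438; balance=1331551-81438=1250113
5. interest=⌊1250113·35/10000⌋=4375; principal=86098-4375=81723; balance=1250113-81723=1168390
6. interest=⌊1168390·35/10000⌋=4089; principal=86098-4089=82009; balance=1168390-82009=1086381
7. interest=⌊1086381·35/10000⌋=3802; principal=86098-3802=82296; balance=1086381-82296=1004085
8. interest=⌊1004085·35/10000⌋=3514; principal=86098-3514=82584; balance=1004085-82584=921501
9. interest=⌊921501·35/10000⌋=3225; principal=86098-3225=82873; balance=921501-82873=838628
10. interest=⌊838628·35/10000⌋=2935; principal=86098-2935=83163; balance=838628-83163=755465
11. interest=⌊755465·35/10000⌋=2644; principal=86098-2644=83454; balance=755465-83454=672011
12. interest=⌊672011·35/10000⌋=2352; principal=86098-2352=83746; balance=672011-83746=588265
13. interest=⌊588265·35/10000⌋=2058; principal=86098-2058=84040; balance=588265-84040=504225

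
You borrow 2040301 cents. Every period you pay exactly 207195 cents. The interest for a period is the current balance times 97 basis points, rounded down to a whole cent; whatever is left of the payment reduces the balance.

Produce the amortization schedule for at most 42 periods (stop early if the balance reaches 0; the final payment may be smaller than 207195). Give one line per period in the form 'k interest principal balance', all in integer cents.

1 19790 187405 1852896
2 17973 189222 1663674
3 16137 191058 1472616
4 14284 192911 1279705
5 12413 194782 1084923
6 10523 196672 888251
7 8616 198579 689672
8 6689 200506 489166
9 4744 202451 286715
10 2781 204414 82301
11 798 82301 0

1. interest=⌊2040301·97/10000⌋=19790; principal=207195-19790=187405; balance=2040301-187405=1852896
2. interest=⌊1852896·97/10000⌋=17973; principal=207195-17973=189222; balance=1852896-189222=1663674
3. interest=⌊1663674·97/10000⌋=16137; principal=207195-16137=191058; balance=1663674-191058=1472616
4. interest=⌊1472616·97/10000⌋=14284; principal=207195-14284=192911; balance=1472616-192911=1279705
5. interest=⌊1279705·97/10000⌋=12413; principal=207195-12413=194782; balance=1279705-194782=1084923
6. interest=⌊1084923·97/10000⌋=10523; principal=207195-10523=196672; balance=1084923-196672=888251
7. interest=⌊888251·97/10000⌋=8616; principal=207195-8616=198579; balance=888251-198579=689672
8. interest=⌊689672·97/10000⌋=6689; principal=207195-6689=200506; balance=689672-200506=489166
9. interest=⌊489166·97/10000⌋=4744; principal=207195-4744=202451; balance=489166-202451=286715
10. interest=⌊286715·97/10000⌋=2781; principal=207195-2781=204414; balance=286715-204414=82301
11. interest=⌊82301·97/10000⌋=798; principal=min(207195-798,82301)=82301; balance=82301-82301=0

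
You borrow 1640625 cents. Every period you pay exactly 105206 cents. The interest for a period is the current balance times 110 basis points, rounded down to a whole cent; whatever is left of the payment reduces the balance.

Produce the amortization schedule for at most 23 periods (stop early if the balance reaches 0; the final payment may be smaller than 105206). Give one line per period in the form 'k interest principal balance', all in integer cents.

1. interest=⌊1640625·110/10000⌋=18046; principal=105206-18046=87160; balance=1640625-87160=1553465
2. interest=⌊1553465·110/10000⌋=17088; principal=105206-17088=88118; balance=1553465-88118=1465347
3. interest=⌊1465347·110/10000⌋=16118; principal=105206-16118=89088; balance=1465347-89088=1376259
4. interest=⌊1376259·110/10000⌋=15138; principal=105206-15138=90068; balance=1376259-90068=1286191
5. interest=⌊1286191·110/10000⌋=14148; principal=105206-14148=91058; balance=1286191-91058=1195133
6. interest=⌊1195133·110/10000⌋=13146; principal=105206-13146=92060; balance=1195133-92060=1103073
7. interest=⌊1103073·110/10000⌋=12133; principal=105206-12133=93073; balance=1103073-93073=1010000
8. interest=⌊1010000·110/10000⌋=11110; principal=105206-11110=94096; balance=1010000-94096=915904
9. interest=⌊915904·110/10000⌋=10074; principal=105206-10074=95132; balance=915904-95132=820772
10. interest=⌊820772·110/10000⌋=9028; principal=105206-9028=96178; balance=820772-96178=724594
11. interest=⌊724594·110/10000⌋=7970; principal=105206-7970=97236; balance=724594-97236=627358
12. interest=⌊627358·110/10000⌋=6900; principal=105206-6900=98306; balance=627358-98306=529052
13. interest=⌊529052·110/10000⌋=5819; principal=105206-5819=99387; balance=529052-99387=429665
14. interest=⌊429665·110/10000⌋=4726; principal=105206-4726=100480; balance=429665-100480=329185
15. interest=⌊329185·110/10000⌋=3621; principal=105206-3621=101585; balance=329185-101585=227600
16. interest=⌊227600·110/10000⌋=2503; principal=105206-2503=102703; balance=227600-102703=124897
17. interest=⌊124897·110/10000⌋=1373; principal=105206-1373=103833; balance=124897-103833=21064
18. interest=⌊21064·110/10000⌋=231; principal=min(105206-231,21064)=21064; balance=21064-21064=0

1 18046 87160 1553465
2 17088 88118 1465347
3 16118 89088 1376259
4 15138 90068 1286191
5 14148 91058 1195133
6 13146 92060 1103073
7 12133 93073 1010000
8 11110 94096 915904
9 10074 95132 820772
10 9028 96178 724594
11 7970 97236 627358
12 6900 98306 529052
13 5819 99387 429665
14 4726 100480 329185
15 3621 101585 227600
16 2503 102703 124897
17 1373 103833 21064
18 231 21064 0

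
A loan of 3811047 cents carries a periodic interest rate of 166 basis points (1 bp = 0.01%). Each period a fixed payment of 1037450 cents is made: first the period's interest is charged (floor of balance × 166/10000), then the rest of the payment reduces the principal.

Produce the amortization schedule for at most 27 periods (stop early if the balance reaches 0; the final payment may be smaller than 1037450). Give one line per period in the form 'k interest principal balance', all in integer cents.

1 63263 974187 2836860
2 47091 990359 1846501
3 30651 1006799 839702
4 13939 839702 0

1. interest=⌊3811047·166/10000⌋=63263; principal=1037450-63263=974187; balance=3811047-974187=2836860
2. interest=⌊2836860·166/10000⌋=47091; principal=1037450-47091=990359; balance=2836860-990359=1846501
3. interest=⌊1846501·166/10000⌋=30651; principal=1037450-30651=1006799; balance=1846501-1006799=839702
4. interest=⌊839702·166/10000⌋=13939; principal=min(1037450-13939,839702)=839702; balance=839702-839702=0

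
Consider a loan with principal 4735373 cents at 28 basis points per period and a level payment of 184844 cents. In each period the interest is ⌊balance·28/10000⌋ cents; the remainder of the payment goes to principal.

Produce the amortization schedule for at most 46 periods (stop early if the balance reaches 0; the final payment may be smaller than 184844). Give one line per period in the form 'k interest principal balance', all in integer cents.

1 13259 171585 4563788
2 12778 172066 4391722
3 12296 172548 4219174
4 11813 173031 4046143
5 11329 173515 3872628
6 10843 174001 3698627
7 10356 174488 3524139
8 9867 174977 3349162
9 9377 175467 3173695
10 8886 175958 2997737
11 8393 176451 2821286
12 7899 176945 2644341
13 7404 177440 2466901
14 6907 177937 2288964
15 6409 178435 2110529
16 5909 178935 1931594
17 5408 179436 1752158
18 4906 179938 1572220
19 4402 180442 1391778
20 3896 180948 1210830
21 3390 181454 1029376
22 2882 181962 847414
23 2372 182472 664942
24 1861 182983 481959
25 1349 183495 298464
26 835 184009 114455
27 320 114455 0

1. interest=⌊4735373·28/10000⌋=13259; principal=184844-13259=171585; balance=4735373-171585=4563788
2. interest=⌊4563788·28/10000⌋=12778; principal=184844-12778=172066; balance=4563788-172066=4391722
3. interest=⌊4391722·28/10000⌋=12296; principal=184844-12296=172548; balance=4391722-172548=4219174
4. interest=⌊4219174·28/10000⌋=11813; principal=184844-11813=173031; balance=4219174-173031=4046143
5. interest=⌊4046143·28/10000⌋=11329; principal=184844-11329=173515; balance=4046143-173515=3872628
6. interest=⌊3872628·28/10000⌋=10843; principal=184844-10843=174001; balance=3872628-174001=3698627
7. interest=⌊3698627·28/10000⌋=10356; principal=184844-10356=174488; balance=3698627-174488=3524139
8. interest=⌊3524139·28/10000⌋=9867; principal=184844-9867=174977; balance=3524139-174977=3349162
9. interest=⌊3349162·28/10000⌋=9377; principal=184844-9377=175467; balance=3349162-175467=3173695
10. interest=⌊3173695·28/10000⌋=8886; principal=184844-8886=175958; balance=3173695-175958=2997737
11. interest=⌊2997737·28/10000⌋=8393; principal=184844-8393=176451; balance=2997737-176451=2821286
12. interest=⌊2821286·28/10000⌋=7899; principal=184844-7899=176945; balance=2821286-176945=2644341
13. interest=⌊2644341·28/10000⌋=7404; principal=184844-7404=177440; balance=2644341-177440=2466901
14. interest=⌊2466901·28/10000⌋=6907; principal=184844-6907=177937; balance=2466901-177937=2288964
15. interest=⌊2288964·28/10000⌋=6409; principal=184844-6409=178435; balance=2288964-178435=2110529
16. interest=⌊2110529·28/10000⌋=5909; principal=184844-5909=178935; balance=2110529-178935=1931594
17. interest=⌊1931594·28/10000⌋=5408; principal=184844-5408=179436; balance=1931594-179436=1752158
18. interest=⌊1752158·28/10000⌋=4906; principal=184844-4906=179938; balance=1752158-179938=1572220
19. interest=⌊1572220·28/10000⌋=4402; principal=184844-4402=180442; balance=1572220-180442=1391778
20. interest=⌊1391778·28/10000⌋=3896; principal=184844-3896=180948; balance=1391778-180948=1210830
21. interest=⌊1210830·28/10000⌋=3390; principal=184844-3390=181454; balance=1210830-181454=1029376
22. interest=⌊1029376·28/10000⌋=2882; principal=184844-2882=181962; balance=1029376-181962=847414
23. interest=⌊847414·28/10000⌋=2372; principal=184844-2372=182472; balance=847414-182472=664942
24. interest=⌊664942·28/10000⌋=1861; principal=184844-1861=182983; balance=664942-182983=481959
25. interest=⌊481959·28/10000⌋=1349; principal=184844-1349=183495; balance=481959-183495=298464
26. interest=⌊298464·28/10000⌋=835; principal=184844-835=184009; balance=298464-184009=114455
27. interest=⌊114455·28/10000⌋=320; principal=min(184844-320,114455)=114455; balance=114455-114455=0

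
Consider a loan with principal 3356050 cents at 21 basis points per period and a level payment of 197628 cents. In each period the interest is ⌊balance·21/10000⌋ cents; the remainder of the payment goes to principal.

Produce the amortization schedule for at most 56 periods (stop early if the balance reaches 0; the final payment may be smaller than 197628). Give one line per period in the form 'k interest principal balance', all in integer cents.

1 7047 190581 3165469
2 6647 190981 2974488
3 6246 191382 2783106
4 5844 191784 2591322
5 5441 192187 2399135
6 5038 192590 2206545
7 4633 192995 2013550
8 4228 193400 1820150
9 3822 193806 1626344
10 3415 194213 1432131
11 3007 194621 1237510
12 2598 195030 1042480
13 2189 195439 847041
14 1778 195850 651191
15 1367 196261 454930
16 955 196673 258257
17 542 197086 61171
18 128 61171 0

1. interest=⌊3356050·21/10000⌋=7047; principal=197628-7047=190581; balance=3356050-190581=3165469
2. interest=⌊3165469·21/10000⌋=6647; principal=197628-6647=190981; balance=3165469-190981=2974488
3. interest=⌊2974488·21/10000⌋=6246; principal=197628-6246=191382; balance=2974488-191382=2783106
4. interest=⌊2783106·21/10000⌋=5844; principal=197628-5844=191784; balance=2783106-191784=2591322
5. interest=⌊2591322·21/10000⌋=5441; principal=197628-5441=192187; balance=2591322-192187=2399135
6. interest=⌊2399135·21/10000⌋=5038; principal=197628-5038=192590; balance=2399135-192590=2206545
7. interest=⌊2206545·21/10000⌋=4633; principal=197628-4633=192995; balance=2206545-192995=2013550
8. interest=⌊2013550·21/10000⌋=4228; principal=197628-4228=193400; balance=2013550-193400=1820150
9. interest=⌊1820150·21/10000⌋=3822; principal=197628-3822=193806; balance=1820150-193806=1626344
10. interest=⌊1626344·21/10000⌋=3415; principal=197628-3415=194213; balance=1626344-194213=1432131
11. interest=⌊1432131·21/10000⌋=3007; principal=197628-3007=194621; balance=1432131-194621=1237510
12. interest=⌊1237510·21/10000⌋=2598; principal=197628-2598=195030; balance=1237510-195030=1042480
13. interest=⌊1042480·21/10000⌋=2189; principal=197628-2189=195439; balance=1042480-195439=847041
14. interest=⌊847041·21/10000⌋=1778; principal=197628-1778=195850; balance=847041-195850=651191
15. interest=⌊651191·21/10000⌋=1367; principal=197628-1367=196261; balance=651191-196261=454930
16. interest=⌊454930·21/10000⌋=955; principal=197628-955=196673; balance=454930-196673=258257
17. interest=⌊258257·21/10000⌋=542; principal=197628-542=197086; balance=258257-197086=61171
18. interest=⌊61171·21/10000⌋=128; principal=min(197628-128,61171)=61171; balance=61171-61171=0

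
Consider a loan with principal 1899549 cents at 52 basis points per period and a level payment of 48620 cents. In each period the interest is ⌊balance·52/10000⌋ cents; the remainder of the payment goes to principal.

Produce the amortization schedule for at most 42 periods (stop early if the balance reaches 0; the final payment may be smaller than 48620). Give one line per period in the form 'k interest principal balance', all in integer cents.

1. interest=⌊1899549·52/10000⌋=9877; principal=48620-9877=38743; balance=1899549-38743=1860806
2. interest=⌊1860806·52/10000⌋=9676; principal=48620-9676=38944; balance=1860806-38944=1821862
3. interest=⌊1821862·52/10000⌋=9473; principal=48620-9473=39147; balance=1821862-39147=1782715
4. interest=⌊1782715·52/10000⌋=9270; principal=48620-9270=39350; balance=1782715-39350=1743365
5. interest=⌊1743365·52/10000⌋=9065; principal=48620-9065=39555; balance=1743365-39555=1703810
6. interest=⌊1703810·52/10000⌋=8859; principal=48620-8859=39761; balance=1703810-39761=1664049
7. interest=⌊1664049·52/10000⌋=8653; principal=48620-8653=39967; balance=1664049-39967=1624082
8. interest=⌊1624082·52/10000⌋=8445; principal=48620-8445=40175; balance=1624082-40175=1583907
9. interest=⌊1583907·52/10000⌋=8236; principal=48620-8236=40384; balance=1583907-40384=1543523
10. interest=⌊1543523·52/10000⌋=8026; principal=48620-8026=40594; balance=1543523-40594=1502929
11. interest=⌊1502929·52/10000⌋=7815; principal=48620-7815=40805; balance=1502929-40805=1462124
12. interest=⌊1462124·52/10000⌋=7603; principal=48620-7603=41017; balance=1462124-41017=1421107
13. interest=⌊1421107·52/10000⌋=7389; principal=48620-7389=41231; balance=1421107-41231=1379876
14. interest=⌊1379876·52/10000⌋=7175; principal=48620-7175=41445; balance=1379876-41445=1338431
15. interest=⌊1338431·52/10000⌋=6959; principal=48620-6959=41661; balance=1338431-41661=1296770
16. interest=⌊1296770·52/10000⌋=6743; principal=48620-6743=41877; balance=1296770-41877=1254893
17. interest=⌊1254893·52/10000⌋=6525; principal=48620-6525=42095; balance=1254893-42095=1212798
18. interest=⌊1212798·52/10000⌋=6306; principal=48620-6306=42314; balance=1212798-42314=1170484
19. interest=⌊1170484·52/10000⌋=6086; principal=48620-6086=42534; balance=1170484-42534=1127950
20. interest=⌊1127950·52/10000⌋=5865; principal=48620-5865=42755; balance=1127950-42755=1085195
21. interest=⌊1085195·52/10000⌋=5643; principal=48620-5643=42977; balance=1085195-42977=1042218
22. interest=⌊1042218·52/10000⌋=5419; principal=48620-5419=43201; balance=1042218-43201=999017
23. interest=⌊999017·52/10000⌋=5194; principal=48620-5194=43426; balance=999017-43426=955591
24. interest=⌊955591·52/10000⌋=4969; principal=48620-4969=43651; balance=955591-43651=911940
25. interest=⌊911940·52/10000⌋=4742; principal=48620-4742=43878; balance=911940-43878=868062
26. interest=⌊868062·52/10000⌋=4513; principal=48620-4513=44107; balance=868062-44107=823955
27. interest=⌊823955·52/10000⌋=4284; principal=48620-4284=44336; balance=823955-44336=779619
28. interest=⌊779619·52/10000⌋=4054; principal=48620-4054=44566; balance=779619-44566=735053
29. interest=⌊735053·52/10000⌋=3822; principal=48620-3822=44798; balance=735053-44798=690255
30. interest=⌊690255·52/10000⌋=3589; principal=48620-3589=45031; balance=690255-45031=645224
31. interest=⌊645224·52/10000⌋=3355; principal=48620-3355=45265; balance=645224-45265=599959
32. interest=⌊599959·52/10000⌋=3119; principal=48620-3119=45501; balance=599959-45501=554458
33. interest=⌊554458·52/10000⌋=2883; principal=48620-2883=45737; balance=554458-45737=508721
34. interest=⌊508721·52/10000⌋=2645; principal=48620-2645=45975; balance=508721-45975=462746
35. interest=⌊462746·52/10000⌋=2406; principal=48620-2406=46214; balance=462746-46214=416532
36. interest=⌊416532·52/10000⌋=2165; principal=48620-2165=46455; balance=416532-46455=370077
37. interest=⌊370077·52/10000⌋=1924; principal=48620-1924=46696; balance=370077-46696=323381
38. interest=⌊323381·52/10000⌋=1681; principal=48620-1681=46939; balance=323381-46939=276442
39. interest=⌊276442·52/10000⌋=1437; principal=48620-1437=47183; balance=276442-47183=229259
40. interest=⌊229259·52/10000⌋=1192; principal=48620-1192=47428; balance=229259-47428=181831
41. interest=⌊181831·52/10000⌋=945; principal=48620-945=47675; balance=181831-47675=134156
42. interest=⌊134156·52/10000⌋=697; principal=48620-697=47923; balance=134156-47923=86233

1 9877 38743 1860806
2 9676 38944 1821862
3 9473 39147 1782715
4 9270 39350 1743365
5 9065 39555 1703810
6 8859 39761 1664049
7 8653 39967 1624082
8 8445 40175 1583907
9 8236 40384 1543523
10 8026 40594 1502929
11 7815 40805 1462124
12 7603 41017 1421107
13 7389 41231 1379876
14 7175 41445 1338431
15 6959 41661 1296770
16 6743 41877 1254893
17 6525 42095 1212798
18 6306 42314 1170484
19 6086 42534 1127950
20 5865 42755 1085195
21 5643 42977 1042218
22 5419 43201 999017
23 5194 43426 955591
24 4969 43651 911940
25 4742 43878 868062
26 4513 44107 823955
27 4284 44336 779619
28 4054 44566 735053
29 3822 44798 690255
30 3589 45031 645224
31 3355 45265 599959
32 3119 45501 554458
33 2883 45737 508721
34 2645 45975 462746
35 2406 46214 416532
36 2165 46455 370077
37 1924 46696 323381
38 1681 46939 276442
39 1437 47183 229259
40 1192 47428 181831
41 945 47675 134156
42 697 47923 86233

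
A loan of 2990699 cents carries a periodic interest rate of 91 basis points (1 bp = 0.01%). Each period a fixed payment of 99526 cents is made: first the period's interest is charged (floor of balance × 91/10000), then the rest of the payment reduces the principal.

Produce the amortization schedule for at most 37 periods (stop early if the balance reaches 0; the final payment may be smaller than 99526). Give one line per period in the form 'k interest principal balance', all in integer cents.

1. interest=⌊2990699·91/10000⌋=27215; principal=99526-27215=72311; balance=2990699-72311=2918388
2. interest=⌊2918388·91/10000⌋=26557; principal=99526-26557=72969; balance=2918388-72969=2845419
3. interest=⌊2845419·91/10000⌋=25893; principal=99526-25893=73633; balance=2845419-73633=2771786
4. interest=⌊2771786·91/10000⌋=25223; principal=99526-25223=74303; balance=2771786-74303=2697483
5. interest=⌊2697483·91/10000⌋=24547; principal=99526-24547=74979; balance=2697483-74979=2622504
6. interest=⌊2622504·91/10000⌋=23864; principal=99526-23864=75662; balance=2622504-75662=2546842
7. interest=⌊2546842·91/10000⌋=23176; principal=99526-23176=76350; balance=2546842-76350=2470492
8. interest=⌊2470492·91/10000⌋=22481; principal=99526-22481=77045; balance=2470492-77045=2393447
9. interest=⌊2393447·91/10000⌋=21780; principal=99526-21780=77746; balance=2393447-77746=2315701
10. interest=⌊2315701·91/10000⌋=21072; principal=99526-21072=78454; balance=2315701-78454=2237247
11. interest=⌊2237247·91/10000⌋=20358; principal=99526-20358=79168; balance=2237247-79168=2158079
12. interest=⌊2158079·91/10000⌋=19638; principal=99526-19638=79888; balance=2158079-79888=2078191
13. interest=⌊2078191·91/10000⌋=18911; principal=99526-18911=80615; balance=2078191-80615=1997576
14. interest=⌊1997576·91/10000⌋=18177; principal=99526-18177=81349; balance=1997576-81349=1916227
15. interest=⌊1916227·91/10000⌋=17437; principal=99526-17437=82089; balance=1916227-82089=1834138
16. interest=⌊1834138·91/10000⌋=16690; principal=99526-16690=82836; balance=1834138-82836=1751302
17. interest=⌊1751302·91/10000⌋=15936; principal=99526-15936=83590; balance=1751302-83590=1667712
18. interest=⌊1667712·91/10000⌋=15176; principal=99526-15176=84350; balance=1667712-84350=1583362
19. interest=⌊1583362·91/10000⌋=14408; principal=99526-14408=85118; balance=1583362-85118=1498244
20. interest=⌊1498244·91/10000⌋=13634; principal=99526-13634=85892; balance=1498244-85892=1412352
21. interest=⌊1412352·91/10000⌋=12852; principal=99526-12852=86674; balance=1412352-86674=1325678
22. interest=⌊1325678·91/10000⌋=12063; principal=99526-12063=87463; balance=1325678-87463=1238215
23. interest=⌊1238215·91/10000⌋=11267; principal=99526-11267=88259; balance=1238215-88259=1149956
24. interest=⌊1149956·91/10000⌋=10464; principal=99526-10464=89062; balance=1149956-89062=1060894
25. interest=⌊1060894·91/10000⌋=9654; principal=99526-9654=89872; balance=1060894-89872=971022
26. interest=⌊971022·91/10000⌋=8836; principal=99526-8836=90690; balance=971022-90690=880332
27. interest=⌊880332·91/10000⌋=8011; principal=99526-8011=91515; balance=880332-91515=788817
28. interest=⌊788817·91/10000⌋=7178; principal=99526-7178=92348; balance=788817-92348=696469
29. interest=⌊696469·91/10000⌋=6337; principal=99526-6337=93189; balance=696469-93189=603280
30. interest=⌊603280·91/10000⌋=5489; principal=99526-5489=94037; balance=603280-94037=509243
31. interest=⌊509243·91/10000⌋=4634; principal=99526-4634=94892; balance=509243-94892=414351
32. interest=⌊414351·91/10000⌋=3770; principal=99526-3770=95756; balance=414351-95756=318595
33. interest=⌊318595·91/10000⌋=2899; principal=99526-2899=96627; balance=318595-96627=221968
34. interest=⌊221968·91/10000⌋=2019; principal=99526-2019=97507; balance=221968-97507=124461
35. interest=⌊124461·91/10000⌋=1132; principal=99526-1132=98394; balance=124461-98394=26067
36. interest=⌊26067·91/10000⌋=237; principal=min(99526-237,26067)=26067; balance=26067-26067=0

1 27215 72311 2918388
2 26557 72969 2845419
3 25893 73633 2771786
4 25223 74303 2697483
5 24547 74979 2622504
6 23864 75662 2546842
7 23176 76350 2470492
8 22481 77045 2393447
9 21780 77746 2315701
10 21072 78454 2237247
11 20358 79168 2158079
12 19638 79888 2078191
13 18911 80615 1997576
14 18177 81349 1916227
15 17437 82089 1834138
16 16690 82836 1751302
17 15936 83590 1667712
18 15176 84350 1583362
19 14408 85118 1498244
20 13634 85892 1412352
21 12852 86674 1325678
22 12063 87463 1238215
23 11267 88259 1149956
24 10464 89062 1060894
25 9654 89872 971022
26 8836 90690 880332
27 8011 91515 788817
28 7178 92348 696469
29 6337 93189 603280
30 5489 94037 509243
31 4634 94892 414351
32 3770 95756 318595
33 2899 96627 221968
34 2019 97507 124461
35 1132 98394 26067
36 237 26067 0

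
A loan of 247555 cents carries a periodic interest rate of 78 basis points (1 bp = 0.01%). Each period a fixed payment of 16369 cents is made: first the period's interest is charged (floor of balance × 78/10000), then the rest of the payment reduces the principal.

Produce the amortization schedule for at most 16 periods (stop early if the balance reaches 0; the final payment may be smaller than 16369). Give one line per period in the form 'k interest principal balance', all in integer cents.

1 1930 14439 233116
2 1818 14551 218565
3 1704 14665 203900
4 1590 14779 189121
5 1475 14894 174227
6 1358 15011 159216
7 1241 15128 144088
8 1123 15246 128842
9 1004 15365 113477
10 885 15484 97993
11 764 15605 82388
12 642 15727 66661
13 519 15850 50811
14 396 15973 34838
15 271 16098 18740
16 146 16223 2517

1. interest=⌊247555·78/10000⌋=1930; principal=16369-1930=14439; balance=247555-14439=233116
2. interest=⌊233116·78/10000⌋=1818; principal=16369-1818=14551; balance=233116-14551=218565
3. interest=⌊218565·78/10000⌋=1704; principal=16369-1704=14665; balance=218565-14665=203900
4. interest=⌊203900·78/10000⌋=1590; principal=16369-1590=14779; balance=203900-14779=189121
5. interest=⌊189121·78/10000⌋=1475; principal=16369-1475=14894; balance=189121-14894=174227
6. interest=⌊174227·78/10000⌋=1358; principal=16369-1358=15011; balance=174227-15011=159216
7. interest=⌊159216·78/10000⌋=1241; principal=16369-1241=15128; balance=159216-15128=144088
8. interest=⌊144088·78/10000⌋=1123; principal=16369-1123=15246; balance=144088-15246=128842
9. interest=⌊128842·78/10000⌋=1004; principal=16369-1004=15365; balance=128842-15365=113477
10. interest=⌊113477·78/10000⌋=885; principal=16369-885=15484; balance=113477-15484=97993
11. interest=⌊97993·78/10000⌋=764; principal=16369-764=15605; balance=97993-15605=82388
12. interest=⌊82388·78/10000⌋=642; principal=16369-642=15727; balance=82388-15727=66661
13. interest=⌊66661·78/10000⌋=519; principal=16369-519=15850; balance=66661-15850=50811
14. interest=⌊50811·78/10000⌋=396; principal=16369-396=15973; balance=50811-15973=34838
15. interest=⌊34838·78/10000⌋=271; principal=16369-271=16098; balance=34838-16098=18740
16. interest=⌊18740·78/10000⌋=146; principal=16369-146=16223; balance=18740-16223=2517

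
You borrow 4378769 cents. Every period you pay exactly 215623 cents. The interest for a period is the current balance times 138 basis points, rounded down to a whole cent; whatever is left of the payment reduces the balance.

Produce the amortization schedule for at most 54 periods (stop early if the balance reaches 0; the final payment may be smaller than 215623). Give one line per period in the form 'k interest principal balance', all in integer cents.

1 60427 155196 4223573
2 58285 157338 4066235
3 56114 159509 3906726
4 53912 161711 3745015
5 51681 163942 3581073
6 49418 166205 3414868
7 47125 168498 3246370
8 44799 170824 3075546
9 42442 173181 2902365
10 40052 175571 2726794
11 37629 177994 2548800
12 35173 180450 2368350
13 32683 182940 2185410
14 30158 185465 1999945
15 27599 188024 1811921
16 25004 190619 1621302
17 22373 193250 1428052
18 19707 195916 1232136
19 17003 198620 1033516
20 14262 201361 832155
21 11483 204140 628015
22 8666 206957 421058
23 5810 209813 211245
24 2915 211245 0

1. interest=⌊4378769·138/10000⌋=60427; principal=215623-60427=155196; balance=4378769-155196=4223573
2. interest=⌊4223573·138/10000⌋=58285; principal=215623-58285=157338; balance=4223573-157338=4066235
3. interest=⌊4066235·138/10000⌋=56114; principal=215623-56114=159509; balance=4066235-159509=3906726
4. interest=⌊3906726·138/10000⌋=53912; principal=215623-53912=161711; balance=3906726-161711=3745015
5. interest=⌊3745015·138/10000⌋=51681; principal=215623-51681=163942; balance=3745015-163942=3581073
6. interest=⌊3581073·138/10000⌋=49418; principal=215623-49418=166205; balance=3581073-166205=3414868
7. interest=⌊3414868·138/10000⌋=47125; principal=215623-47125=168498; balance=3414868-168498=3246370
8. interest=⌊3246370·138/10000⌋=44799; principal=215623-44799=170824; balance=3246370-170824=3075546
9. interest=⌊3075546·138/10000⌋=42442; principal=215623-42442=173181; balance=3075546-173181=2902365
10. interest=⌊2902365·138/10000⌋=40052; principal=215623-40052=175571; balance=2902365-175571=2726794
11. interest=⌊2726794·138/10000⌋=37629; principal=215623-37629=177994; balance=2726794-177994=2548800
12. interest=⌊2548800·138/10000⌋=35173; principal=215623-35173=180450; balance=2548800-180450=2368350
13. interest=⌊2368350·138/10000⌋=32683; principal=215623-32683=182940; balance=2368350-182940=2185410
14. interest=⌊2185410·138/10000⌋=30158; principal=215623-30158=185465; balance=2185410-185465=1999945
15. interest=⌊1999945·138/10000⌋=27599; principal=215623-27599=188024; balance=1999945-188024=1811921
16. interest=⌊1811921·138/10000⌋=25004; principal=215623-25004=190619; balance=1811921-190619=1621302
17. interest=⌊1621302·138/10000⌋=22373; principal=215623-22373=193250; balance=1621302-193250=1428052
18. interest=⌊1428052·138/10000⌋=19707; principal=215623-19707=195916; balance=1428052-195916=1232136
19. interest=⌊1232136·138/10000⌋=17003; principal=215623-17003=198620; balance=1232136-198620=1033516
20. interest=⌊1033516·138/10000⌋=14262; principal=215623-14262=201361; balance=1033516-201361=832155
21. interest=⌊832155·138/10000⌋=11483; principal=215623-11483=204140; balance=832155-204140=628015
22. interest=⌊628015·138/10000⌋=8666; principal=215623-8666=206957; balance=628015-206957=421058
23. interest=⌊421058·138/10000⌋=5810; principal=215623-5810=209813; balance=421058-209813=211245
24. interest=⌊211245·138/10000⌋=2915; principal=min(215623-2915,211245)=211245; balance=211245-211245=0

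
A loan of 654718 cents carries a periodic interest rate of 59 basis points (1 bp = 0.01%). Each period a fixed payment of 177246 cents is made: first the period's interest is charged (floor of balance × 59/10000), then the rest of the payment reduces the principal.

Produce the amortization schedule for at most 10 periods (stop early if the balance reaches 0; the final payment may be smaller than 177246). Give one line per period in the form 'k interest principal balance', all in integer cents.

1 3862 173384 481334
2 2839 174407 306927
3 1810 175436 131491
4 775 131491 0

1. interest=⌊654718·59/10000⌋=3862; principal=177246-3862=173384; balance=654718-173384=481334
2. interest=⌊481334·59/10000⌋=2839; principal=177246-2839=174407; balance=481334-174407=306927
3. interest=⌊306927·59/10000⌋=1810; principal=177246-1810=175436; balance=306927-175436=131491
4. interest=⌊131491·59/10000⌋=775; principal=min(177246-775,131491)=131491; balance=131491-131491=0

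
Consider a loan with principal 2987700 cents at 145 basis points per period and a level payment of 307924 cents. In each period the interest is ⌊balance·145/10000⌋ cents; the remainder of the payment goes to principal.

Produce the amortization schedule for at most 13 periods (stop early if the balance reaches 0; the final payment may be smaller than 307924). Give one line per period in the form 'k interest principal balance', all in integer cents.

1. interest=⌊2987700·145/10000⌋=43321; principal=307924-43321=264603; balance=2987700-264603=2723097
2. interest=⌊2723097·145/10000⌋=39484; principal=307924-39484=268440; balance=2723097-268440=2454657
3. interest=⌊2454657·145/10000⌋=35592; principal=307924-35592=272332; balance=2454657-272332=2182325
4. interest=⌊2182325·145/10000⌋=31643; principal=307924-31643=276281; balance=2182325-276281=1906044
5. interest=⌊1906044·145/10000⌋=27637; principal=307924-27637=280287; balance=1906044-280287=1625757
6. interest=⌊1625757·145/10000⌋=23573; principal=307924-23573=284351; balance=1625757-284351=1341406
7. interest=⌊1341406·145/10000⌋=19450; principal=307924-19450=288474; balance=1341406-288474=1052932
8. interest=⌊1052932·145/10000⌋=15267; principal=307924-15267=292657; balance=1052932-292657=760275
9. interest=⌊760275·145/10000⌋=11023; principal=307924-11023=296901; balance=760275-296901=463374
10. interest=⌊463374·145/10000⌋=6718; principal=307924-6718=301206; balance=463374-301206=162168
11. interest=⌊162168·145/10000⌋=2351; principal=min(307924-2351,162168)=162168; balance=162168-162168=0

1 43321 264603 2723097
2 39484 268440 2454657
3 35592 272332 2182325
4 31643 276281 1906044
5 27637 280287 1625757
6 23573 284351 1341406
7 19450 288474 1052932
8 15267 292657 760275
9 11023 296901 463374
10 6718 301206 162168
11 2351 162168 0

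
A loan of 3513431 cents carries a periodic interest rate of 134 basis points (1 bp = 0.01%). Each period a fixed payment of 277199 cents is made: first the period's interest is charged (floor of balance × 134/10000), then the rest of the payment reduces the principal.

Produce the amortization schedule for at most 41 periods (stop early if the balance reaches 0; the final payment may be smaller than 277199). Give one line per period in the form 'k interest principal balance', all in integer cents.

1. interest=⌊3513431·134/10000⌋=47079; principal=277199-47079=230120; balance=3513431-230120=3283311
2. interest=⌊3283311·134/10000⌋=43996; principal=277199-43996=233203; balance=3283311-233203=3050108
3. interest=⌊3050108·134/10000⌋=40871; principal=277199-40871=236328; balance=3050108-236328=2813780
4. interest=⌊2813780·134/10000⌋=37704; principal=277199-37704=239495; balance=2813780-239495=2574285
5. interest=⌊2574285·134/10000⌋=34495; principal=277199-34495=242704; balance=2574285-242704=2331581
6. interest=⌊2331581·134/10000⌋=31243; principal=277199-31243=245956; balance=2331581-245956=2085625
7. interest=⌊2085625·134/10000⌋=27947; principal=277199-27947=249252; balance=2085625-249252=1836373
8. interest=⌊1836373·134/10000⌋=24607; principal=277199-24607=252592; balance=1836373-252592=1583781
9. interest=⌊1583781·134/10000⌋=21222; principal=277199-21222=255977; balance=1583781-255977=1327804
10. interest=⌊1327804·134/10000⌋=17792; principal=277199-17792=259407; balance=1327804-259407=1068397
11. interest=⌊1068397·134/10000⌋=14316; principal=277199-14316=262883; balance=1068397-262883=805514
12. interest=⌊805514·134/10000⌋=10793; principal=277199-10793=266406; balance=805514-266406=539108
13. interest=⌊539108·134/10000⌋=7224; principal=277199-7224=269975; balance=539108-269975=269133
14. interest=⌊269133·134/10000⌋=3606; principal=min(277199-3606,269133)=269133; balance=269133-269133=0

1 47079 230120 3283311
2 43996 233203 3050108
3 40871 236328 2813780
4 37704 239495 2574285
5 34495 242704 2331581
6 31243 245956 2085625
7 27947 249252 1836373
8 24607 252592 1583781
9 21222 255977 1327804
10 17792 259407 1068397
11 14316 262883 805514
12 10793 266406 539108
13 7224 269975 269133
14 3606 269133 0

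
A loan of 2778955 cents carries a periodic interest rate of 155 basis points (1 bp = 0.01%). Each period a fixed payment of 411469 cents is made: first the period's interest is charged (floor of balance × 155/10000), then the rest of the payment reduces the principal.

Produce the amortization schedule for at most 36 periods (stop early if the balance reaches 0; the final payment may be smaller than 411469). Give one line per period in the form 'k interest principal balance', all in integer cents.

1 43073 368396 2410559
2 37363 374106 2036453
3 31565 379904 1656549
4 25676 385793 1270756
5 19696 391773 878983
6 13624 397845 481138
7 7457 404012 77126
8 1195 77126 0

1. interest=⌊2778955·155/10000⌋=43073; principal=411469-43073=368396; balance=2778955-368396=2410559
2. interest=⌊2410559·155/10000⌋=37363; principal=411469-37363=374106; balance=2410559-374106=2036453
3. interest=⌊2036453·155/10000⌋=31565; principal=411469-31565=379904; balance=2036453-379904=1656549
4. interest=⌊1656549·155/10000⌋=25676; principal=411469-25676=385793; balance=1656549-385793=1270756
5. interest=⌊1270756·155/10000⌋=19696; principal=411469-19696=391773; balance=1270756-391773=878983
6. interest=⌊878983·155/10000⌋=13624; principal=411469-13624=397845; balance=878983-397845=481138
7. interest=⌊481138·155/10000⌋=7457; principal=411469-7457=404012; balance=481138-404012=77126
8. interest=⌊77126·155/10000⌋=1195; principal=min(411469-1195,77126)=77126; balance=77126-77126=0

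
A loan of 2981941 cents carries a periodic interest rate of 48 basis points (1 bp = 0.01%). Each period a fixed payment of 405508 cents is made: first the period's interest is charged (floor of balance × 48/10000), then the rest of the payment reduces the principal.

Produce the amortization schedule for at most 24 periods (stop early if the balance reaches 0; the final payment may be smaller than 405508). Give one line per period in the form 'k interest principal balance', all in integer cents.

1. interest=⌊2981941·48/10000⌋=14313; principal=405508-14313=391195; balance=2981941-391195=2590746
2. interest=⌊2590746·48/10000⌋=12435; principal=405508-12435=393073; balance=2590746-393073=2197673
3. interest=⌊2197673·48/10000⌋=10548; principal=405508-10548=394960; balance=2197673-394960=1802713
4. interest=⌊1802713·48/10000⌋=8653; principal=405508-8653=396855; balance=1802713-396855=1405858
5. interest=⌊1405858·48/10000⌋=6748; principal=405508-6748=398760; balance=1405858-398760=1007098
6. interest=⌊1007098·48/10000⌋=4834; principal=405508-4834=400674; balance=1007098-400674=606424
7. interest=⌊606424·48/10000⌋=2910; principal=405508-2910=402598; balance=606424-402598=203826
8. interest=⌊203826·48/10000⌋=978; principal=min(405508-978,203826)=203826; balance=203826-203826=0

1 14313 391195 2590746
2 12435 393073 2197673
3 10548 394960 1802713
4 8653 396855 1405858
5 6748 398760 1007098
6 4834 400674 606424
7 2910 402598 203826
8 978 203826 0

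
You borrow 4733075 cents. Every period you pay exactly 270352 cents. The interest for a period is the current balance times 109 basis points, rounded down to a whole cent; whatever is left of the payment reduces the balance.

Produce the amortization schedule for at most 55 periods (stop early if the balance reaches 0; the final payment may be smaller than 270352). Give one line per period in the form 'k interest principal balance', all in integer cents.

1. interest=⌊4733075·109/10000⌋=51590; principal=270352-51590=218762; balance=4733075-218762=4514313
2. interest=⌊4514313·109/10000⌋=49206; principal=270352-49206=221146; balance=4514313-221146=4293167
3. interest=⌊4293167·109/10000⌋=46795; principal=270352-46795=223557; balance=4293167-223557=4069610
4. interest=⌊4069610·109/10000⌋=44358; principal=270352-44358=225994; balance=4069610-225994=3843616
5. interest=⌊3843616·109/10000⌋=41895; principal=270352-41895=228457; balance=3843616-228457=3615159
6. interest=⌊3615159·109/10000⌋=39405; principal=270352-39405=230947; balance=3615159-230947=3384212
7. interest=⌊3384212·109/10000⌋=36887; principal=270352-36887=233465; balance=3384212-233465=3150747
8. interest=⌊3150747·109/10000⌋=34343; principal=270352-34343=236009; balance=3150747-236009=2914738
9. interest=⌊2914738·109/10000⌋=31770; principal=270352-31770=238582; balance=2914738-238582=2676156
10. interest=⌊2676156·109/10000⌋=29170; principal=270352-29170=241182; balance=2676156-241182=2434974
11. interest=⌊2434974·109/10000⌋=26541; principal=270352-26541=243811; balance=2434974-243811=2191163
12. interest=⌊2191163·109/10000⌋=23883; principal=270352-23883=246469; balance=2191163-246469=1944694
13. interest=⌊1944694·109/10000⌋=21197; principal=270352-21197=249155; balance=1944694-249155=1695539
14. interest=⌊1695539·109/10000⌋=18481; principal=270352-18481=251871; balance=1695539-251871=1443668
15. interest=⌊1443668·109/10000⌋=15735; principal=270352-15735=254617; balance=1443668-254617=1189051
16. interest=⌊1189051·109/10000⌋=12960; principal=270352-12960=257392; balance=1189051-257392=931659
17. interest=⌊931659·109/10000⌋=10155; principal=270352-10155=260197; balance=931659-260197=671462
18. interest=⌊671462·109/10000⌋=7318; principal=270352-7318=263034; balance=671462-263034=408428
19. interest=⌊408428·109/10000⌋=4451; principal=270352-4451=265901; balance=408428-265901=142527
20. interest=⌊142527·109/10000⌋=1553; principal=min(270352-1553,142527)=142527; balance=142527-142527=0

1 51590 218762 4514313
2 49206 221146 4293167
3 46795 223557 4069610
4 44358 225994 3843616
5 41895 228457 3615159
6 39405 230947 3384212
7 36887 233465 3150747
8 34343 236009 2914738
9 31770 238582 2676156
10 29170 241182 2434974
11 26541 243811 2191163
12 23883 246469 1944694
13 21197 249155 1695539
14 18481 251871 1443668
15 15735 254617 1189051
16 12960 257392 931659
17 10155 260197 671462
18 7318 263034 408428
19 4451 265901 142527
20 1553 142527 0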